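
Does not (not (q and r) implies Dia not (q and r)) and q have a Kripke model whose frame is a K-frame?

Yes, satisfiable

1. not (not (q and r) implies Dia not (q and r)) and q, w0
2. not (not (q and r) implies Dia not (q and r)), w0
3. q, w0
4. not (q and r), w0
5. not Dia not (q and r), w0
6. not r, w0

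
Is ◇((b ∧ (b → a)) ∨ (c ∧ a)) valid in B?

Tableau for the negation ¬◇((b ∧ (b → a)) ∨ (c ∧ a)):
1. ¬◇((b ∧ (b → a)) ∨ (c ∧ a)), 0
2. ¬((b ∧ (b → a)) ∨ (c ∧ a)), 0
3. ¬(b ∧ (b → a)), 0
4. ¬(c ∧ a), 0
5. ¬(b → a), 0
6. b, 0
7. ¬a, 0
Accessibility: 0R0
The negation has an open branch (countermodel exists).

Invalid (countermodel exists)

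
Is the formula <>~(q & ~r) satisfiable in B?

1. <>~(q & ~r), w0
2. ~(q & ~r), w1
3. r, w1
Accessibility: w0Rw0, w0Rw1, w1Rw0, w1Rw1

Yes, satisfiable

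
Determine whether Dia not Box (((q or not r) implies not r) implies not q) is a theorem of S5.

Tableau for the negation not Dia not Box (((q or not r) implies not r) implies not q):
1. not Dia not Box (((q or not r) implies not r) implies not q), 0
2. Box (((q or not r) implies not r) implies not q), 0   [neg-Dia-rule on 1 via 0R0]
3. ((q or not r) implies not r) implies not q, 0   [Box-rule on 2 via 0R0]
4. not q, 0   [implies-rule on 3 (branches; this branch)]
Accessibility: 0R0
The negation has an open branch (countermodel exists).

No, not valid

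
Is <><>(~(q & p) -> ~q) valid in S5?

Tableau for the negation ~<><>(~(q & p) -> ~q):
1. ~<><>(~(q & p) -> ~q), w0
2. ~<>(~(q & p) -> ~q), w0   [~<>-rule on 1 via w0Rw0]
3. ~(~(q & p) -> ~q), w0   [~<>-rule on 2 via w0Rw0]
4. ~(q & p), w0   [~->-rule on 3]
5. q, w0   [~->-rule on 3]
6. ~p, w0   [~&-rule on 4 (branches; this branch)]
Accessibility: w0Rw0
The negation has an open branch (countermodel exists).

Invalid (countermodel exists)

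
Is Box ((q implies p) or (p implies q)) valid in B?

Tableau for the negation not Box ((q implies p) or (p implies q)):
1. not Box ((q implies p) or (p implies q)), w0
2. not ((q implies p) or (p implies q)), w1
3. not (q implies p), w1
4. not (p implies q), w1
5. q, w1
6. not p, w1
7. p, w1
8. not q, w1
Accessibility: w0Rw0, w0Rw1, w1Rw0, w1Rw1
Branch closes: p and not p both at w1.
Every branch of the negation's tableau closes; the branch above is one of them.

Valid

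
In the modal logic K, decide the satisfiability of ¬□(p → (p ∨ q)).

Unsatisfiable

1. ¬□(p → (p ∨ q)), u
2. ¬(p → (p ∨ q)), v
3. p, v
4. ¬(p ∨ q), v
5. ¬p, v
6. ¬q, v
Accessibility: uRv
Branch closes: p and ¬p both at v.
Every branch closes; the branch above is one of them.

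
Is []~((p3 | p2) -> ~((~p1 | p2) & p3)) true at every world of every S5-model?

No, not valid

Tableau for the negation ~[]~((p3 | p2) -> ~((~p1 | p2) & p3)):
1. ~[]~((p3 | p2) -> ~((~p1 | p2) & p3)), u
2. (p3 | p2) -> ~((~p1 | p2) & p3), v
3. ~((~p1 | p2) & p3), v
4. ~p3, v
Accessibility: uRu, uRv, vRu, vRv
The negation has an open branch (countermodel exists).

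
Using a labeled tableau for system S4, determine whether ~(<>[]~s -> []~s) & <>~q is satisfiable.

Yes, satisfiable

1. ~(<>[]~s -> []~s) & <>~q, 0
2. ~(<>[]~s -> []~s), 0
3. <>~q, 0
4. <>[]~s, 0
5. ~[]~s, 0
6. ~q, 1
7. []~s, 2
8. ~s, 2
9. s, 3
Accessibility: 0R0, 0R1, 0R2, 0R3, 1R1, 2R2, 3R3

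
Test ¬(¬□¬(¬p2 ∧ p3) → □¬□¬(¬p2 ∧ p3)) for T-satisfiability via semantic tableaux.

Satisfiable

1. ¬(¬□¬(¬p2 ∧ p3) → □¬□¬(¬p2 ∧ p3)), 0
2. ¬□¬(¬p2 ∧ p3), 0
3. ¬□¬□¬(¬p2 ∧ p3), 0
4. ¬p2 ∧ p3, 1
5. ¬p2, 1
6. p3, 1
7. □¬(¬p2 ∧ p3), 2
8. ¬(¬p2 ∧ p3), 2
9. ¬p3, 2
Accessibility: 0R0, 0R1, 0R2, 1R1, 2R2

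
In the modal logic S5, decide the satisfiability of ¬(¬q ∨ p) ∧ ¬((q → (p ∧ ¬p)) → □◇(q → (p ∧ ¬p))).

Unsatisfiable (every branch closes)

1. ¬(¬q ∨ p) ∧ ¬((q → (p ∧ ¬p)) → □◇(q → (p ∧ ¬p))), u
2. ¬(¬q ∨ p), u
3. ¬((q → (p ∧ ¬p)) → □◇(q → (p ∧ ¬p))), u
4. q, u
5. ¬p, u
6. q → (p ∧ ¬p), u
7. ¬□◇(q → (p ∧ ¬p)), u
8. p ∧ ¬p, u
9. p, u
Accessibility: uRu
Branch closes: p and ¬p both at u.
All branches of the tableau close; one closing branch shown above.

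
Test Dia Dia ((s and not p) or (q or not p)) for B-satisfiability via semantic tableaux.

Yes, satisfiable

1. Dia Dia ((s and not p) or (q or not p)), 0
2. Dia ((s and not p) or (q or not p)), 1   [Dia-rule on 1: fresh world 1, 0R1]
3. (s and not p) or (q or not p), 2   [Dia-rule on 2: fresh world 2, 1R2]
4. q or not p, 2   [or-rule on 3 (branches; this branch)]
5. not p, 2   [or-rule on 4 (branches; this branch)]
Accessibility: 0R0, 0R1, 1R0, 1R1, 1R2, 2R1, 2R2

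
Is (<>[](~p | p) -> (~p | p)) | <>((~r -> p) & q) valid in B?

Valid

Tableau for the negation ~((<>[](~p | p) -> (~p | p)) | <>((~r -> p) & q)):
1. ~((<>[](~p | p) -> (~p | p)) | <>((~r -> p) & q)), 0
2. ~(<>[](~p | p) -> (~p | p)), 0   [~|-rule on 1]
3. ~<>((~r -> p) & q), 0   [~|-rule on 1]
4. <>[](~p | p), 0   [~->-rule on 2]
5. ~(~p | p), 0   [~->-rule on 2]
6. p, 0   [~|-rule on 5]
7. ~p, 0   [~|-rule on 5]
Accessibility: 0R0
Branch closes: p and ~p both at 0.
All branches of the negation close; one closing branch shown above.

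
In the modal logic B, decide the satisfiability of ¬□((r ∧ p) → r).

No, unsatisfiable

1. ¬□((r ∧ p) → r), w0
2. ¬((r ∧ p) → r), w1   [¬□-rule on 1: fresh world w1, w0Rw1]
3. r ∧ p, w1   [¬→-rule on 2]
4. ¬r, w1   [¬→-rule on 2]
5. r, w1   [∧-rule on 3]
6. p, w1   [∧-rule on 3]
Accessibility: w0Rw0, w0Rw1, w1Rw0, w1Rw1
Branch closes: r and ¬r both at w1.
(One branch shown.) All branches close.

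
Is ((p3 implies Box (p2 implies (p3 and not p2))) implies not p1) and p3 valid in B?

Tableau for the negation not (((p3 implies Box (p2 implies (p3 and not p2))) implies not p1) and p3):
1. not (((p3 implies Box (p2 implies (p3 and not p2))) implies not p1) and p3), 0
2. not p3, 0   [neg-and-rule on 1 (branches; this branch)]
Accessibility: 0R0
The negation has an open branch (countermodel exists).

Not valid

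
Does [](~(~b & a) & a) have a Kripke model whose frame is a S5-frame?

1. [](~(~b & a) & a), w0
2. ~(~b & a) & a, w0
3. ~(~b & a), w0
4. a, w0
5. b, w0
Accessibility: w0Rw0

Satisfiable (open branch found)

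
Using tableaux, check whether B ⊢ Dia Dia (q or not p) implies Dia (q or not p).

Invalid (countermodel exists)

Tableau for the negation not (Dia Dia (q or not p) implies Dia (q or not p)):
1. not (Dia Dia (q or not p) implies Dia (q or not p)), 0
2. Dia Dia (q or not p), 0
3. not Dia (q or not p), 0
4. not (q or not p), 0
5. not q, 0
6. p, 0
7. Dia (q or not p), 1
8. not (q or not p), 1
9. not q, 1
10. p, 1
11. q or not p, 2
12. not p, 2
Accessibility: 0R0, 0R1, 1R0, 1R1, 1R2, 2R1, 2R2
The negation has an open branch (countermodel exists).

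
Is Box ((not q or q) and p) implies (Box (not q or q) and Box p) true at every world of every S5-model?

Valid in S5

Tableau for the negation not (Box ((not q or q) and p) implies (Box (not q or q) and Box p)):
1. not (Box ((not q or q) and p) implies (Box (not q or q) and Box p)), w0
2. Box ((not q or q) and p), w0   [neg-implies-rule on 1]
3. not (Box (not q or q) and Box p), w0   [neg-implies-rule on 1]
4. (not q or q) and p, w0   [Box-rule on 2 via w0Rw0]
5. not q or q, w0   [and-rule on 4]
6. p, w0   [and-rule on 4]
7. not Box p, w0   [neg-and-rule on 3 (branches; this branch)]
8. q, w0   [or-rule on 5 (branches; this branch)]
9. not p, w1   [neg-Box-rule on 7: fresh world w1, w0Rw1]
10. (not q or q) and p, w1   [Box-rule on 2 via w0Rw1]
11. not q or q, w1   [and-rule on 10]
12. p, w1   [and-rule on 10]
Accessibility: w0Rw0, w0Rw1, w1Rw0, w1Rw1
Branch closes: p and not p both at w1.
Every branch of the negation's tableau closes; the branch above is one of them.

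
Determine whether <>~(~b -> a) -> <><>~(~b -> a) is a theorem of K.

Tableau for the negation ~(<>~(~b -> a) -> <><>~(~b -> a)):
1. ~(<>~(~b -> a) -> <><>~(~b -> a)), 0
2. <>~(~b -> a), 0
3. ~<><>~(~b -> a), 0
4. ~(~b -> a), 1
5. ~b, 1
6. ~a, 1
7. ~<>~(~b -> a), 1
Accessibility: 0R1
The negation has an open branch (countermodel exists).

No, not valid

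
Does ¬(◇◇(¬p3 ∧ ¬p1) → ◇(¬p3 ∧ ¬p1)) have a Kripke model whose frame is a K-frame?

Yes, satisfiable

1. ¬(◇◇(¬p3 ∧ ¬p1) → ◇(¬p3 ∧ ¬p1)), 0
2. ◇◇(¬p3 ∧ ¬p1), 0
3. ¬◇(¬p3 ∧ ¬p1), 0
4. ◇(¬p3 ∧ ¬p1), 1
5. ¬(¬p3 ∧ ¬p1), 1
6. p1, 1
7. ¬p3 ∧ ¬p1, 2
8. ¬p3, 2
9. ¬p1, 2
Accessibility: 0R1, 1R2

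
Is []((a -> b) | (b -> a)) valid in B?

Tableau for the negation ~[]((a -> b) | (b -> a)):
1. ~[]((a -> b) | (b -> a)), w0
2. ~((a -> b) | (b -> a)), w1   [~[]-rule on 1: fresh world w1, w0Rw1]
3. ~(a -> b), w1   [~|-rule on 2]
4. ~(b -> a), w1   [~|-rule on 2]
5. a, w1   [~->-rule on 3]
6. ~b, w1   [~->-rule on 3]
7. b, w1   [~->-rule on 4]
8. ~a, w1   [~->-rule on 4]
Accessibility: w0Rw0, w0Rw1, w1Rw0, w1Rw1
Branch closes: b and ~b both at w1.
Every branch of the negation's tableau closes; the branch above is one of them.

Yes, valid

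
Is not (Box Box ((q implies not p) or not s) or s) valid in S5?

Tableau for the negation Box Box ((q implies not p) or not s) or s:
1. Box Box ((q implies not p) or not s) or s, u
2. s, u
Accessibility: uRu
The negation has an open branch (countermodel exists).

No, not valid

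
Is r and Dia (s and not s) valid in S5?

Tableau for the negation not (r and Dia (s and not s)):
1. not (r and Dia (s and not s)), u
2. not Dia (s and not s), u
3. not (s and not s), u
4. s, u
Accessibility: uRu
The negation has an open branch (countermodel exists).

No, not valid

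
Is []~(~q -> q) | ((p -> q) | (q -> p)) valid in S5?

Tableau for the negation ~([]~(~q -> q) | ((p -> q) | (q -> p))):
1. ~([]~(~q -> q) | ((p -> q) | (q -> p))), 0
2. ~[]~(~q -> q), 0
3. ~((p -> q) | (q -> p)), 0
4. ~(p -> q), 0
5. ~(q -> p), 0
6. p, 0
7. ~q, 0
8. q, 0
9. ~p, 0
Accessibility: 0R0
Branch closes: q and ~q both at 0.
All branches of the negation close; one closing branch shown above.

Valid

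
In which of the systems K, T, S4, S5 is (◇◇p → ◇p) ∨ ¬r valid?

S4, S5

S4-tableau for the negation ¬((◇◇p → ◇p) ∨ ¬r):
1. ¬((◇◇p → ◇p) ∨ ¬r), u
2. ¬(◇◇p → ◇p), u
3. r, u
4. ◇◇p, u
5. ¬◇p, u
6. ¬p, u
7. ◇p, v
8. ¬p, v
9. p, w
10. ¬p, w
Accessibility: uRu, uRv, uRw, vRv, vRw, wRw
Branch closes: p and ¬p both at w.
Every branch closes (one shown): valid in S4, hence also in S5 (every theorem of S4 is a theorem of S5).
T-tableau for the negation ¬((◇◇p → ◇p) ∨ ¬r):
1. ¬((◇◇p → ◇p) ∨ ¬r), u
2. ¬(◇◇p → ◇p), u
3. r, u
4. ◇◇p, u
5. ¬◇p, u
6. ¬p, u
7. ◇p, v
8. ¬p, v
9. p, w
Accessibility: uRu, uRv, vRv, vRw, wRw
Complete open branch: countermodel on a T-frame, so not valid in T, nor in K (the same frame is also a K-frame).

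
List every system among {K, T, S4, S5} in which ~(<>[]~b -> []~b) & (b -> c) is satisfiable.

S5-tableau for the formula:
1. ~(<>[]~b -> []~b) & (b -> c), w0
2. ~(<>[]~b -> []~b), w0
3. b -> c, w0
4. <>[]~b, w0
5. ~[]~b, w0
6. c, w0
7. []~b, w1
8. ~b, w0
9. ~b, w1
10. b, w2
11. ~b, w2
Accessibility: w0Rw0, w0Rw1, w0Rw2, w1Rw0, w1Rw1, w1Rw2, w2Rw0, w2Rw1, w2Rw2
Branch closes: b and ~b both at w2.
Every branch closes (one shown): unsatisfiable in S5.
S4-tableau for the formula:
1. ~(<>[]~b -> []~b) & (b -> c), w0
2. ~(<>[]~b -> []~b), w0
3. b -> c, w0
4. <>[]~b, w0
5. ~[]~b, w0
6. c, w0
7. []~b, w1
8. ~b, w1
9. b, w2
Accessibility: w0Rw0, w0Rw1, w0Rw2, w1Rw1, w2Rw2
Complete open branch: satisfiable in S4, hence also in K, T (this S4-model is also a K-model and a T-model).

K, T, S4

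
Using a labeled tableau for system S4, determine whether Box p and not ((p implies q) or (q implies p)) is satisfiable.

Unsatisfiable (every branch closes)

1. Box p and not ((p implies q) or (q implies p)), u
2. Box p, u   [and-rule on 1]
3. not ((p implies q) or (q implies p)), u   [and-rule on 1]
4. not (p implies q), u   [neg-or-rule on 3]
5. not (q implies p), u   [neg-or-rule on 3]
6. p, u   [neg-implies-rule on 4]
7. not q, u   [neg-implies-rule on 4]
8. q, u   [neg-implies-rule on 5]
9. not p, u   [neg-implies-rule on 5]
Accessibility: uRu
Branch closes: q and not q both at u.
All branches of the tableau close; one closing branch shown above.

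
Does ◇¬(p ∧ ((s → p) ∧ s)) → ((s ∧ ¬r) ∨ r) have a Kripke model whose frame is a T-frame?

Satisfiable (open branch found)

1. ◇¬(p ∧ ((s → p) ∧ s)) → ((s ∧ ¬r) ∨ r), 0
2. (s ∧ ¬r) ∨ r, 0   [→-rule on 1 (branches; this branch)]
3. r, 0   [∨-rule on 2 (branches; this branch)]
Accessibility: 0R0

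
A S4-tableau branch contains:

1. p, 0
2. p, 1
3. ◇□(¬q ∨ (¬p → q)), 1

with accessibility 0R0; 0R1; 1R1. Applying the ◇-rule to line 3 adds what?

a fresh world 2 with 1R2, and □(¬q ∨ (¬p → q)) at 2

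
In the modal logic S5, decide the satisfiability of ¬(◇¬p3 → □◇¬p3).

1. ¬(◇¬p3 → □◇¬p3), 0
2. ◇¬p3, 0   [¬→-rule on 1]
3. ¬□◇¬p3, 0   [¬→-rule on 1]
4. ¬p3, 1   [◇-rule on 2: fresh world 1, 0R1]
5. ¬◇¬p3, 2   [¬□-rule on 3: fresh world 2, 0R2]
6. p3, 0   [¬◇-rule on 5 via 2R0]
7. p3, 1   [¬◇-rule on 5 via 2R1]
Accessibility: 0R0, 0R1, 0R2, 1R0, 1R1, 1R2, 2R0, 2R1, 2R2
Branch closes: p3 and ¬p3 both at 1.
All branches of the tableau close; one closing branch shown above.

Unsatisfiable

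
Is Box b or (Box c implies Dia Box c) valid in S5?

Valid in S5

Tableau for the negation not (Box b or (Box c implies Dia Box c)):
1. not (Box b or (Box c implies Dia Box c)), u
2. not Box b, u   [neg-or-rule on 1]
3. not (Box c implies Dia Box c), u   [neg-or-rule on 1]
4. Box c, u   [neg-implies-rule on 3]
5. not Dia Box c, u   [neg-implies-rule on 3]
6. c, u   [Box-rule on 4 via uRu]
7. not Box c, u   [neg-Dia-rule on 5 via uRu]
8. not b, v   [neg-Box-rule on 2: fresh world v, uRv]
9. c, v   [Box-rule on 4 via uRv]
10. not Box c, v   [neg-Dia-rule on 5 via uRv]
11. not c, w   [neg-Box-rule on 7: fresh world w, uRw]
12. c, w   [Box-rule on 4 via uRw]
Accessibility: uRu, uRv, uRw, vRu, vRv, vRw, wRu, wRv, wRw
Branch closes: c and not c both at w.
All branches of the negation close; one closing branch shown above.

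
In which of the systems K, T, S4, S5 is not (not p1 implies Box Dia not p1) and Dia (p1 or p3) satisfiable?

K, T, S4

S4-tableau for the formula:
1. not (not p1 implies Box Dia not p1) and Dia (p1 or p3), w0
2. not (not p1 implies Box Dia not p1), w0
3. Dia (p1 or p3), w0
4. not p1, w0
5. not Box Dia not p1, w0
6. p1 or p3, w1
7. p3, w1
8. not Dia not p1, w2
9. p1, w2
Accessibility: w0Rw0, w0Rw1, w0Rw2, w1Rw1, w2Rw2
Complete open branch: satisfiable in S4, hence also in K, T (this S4-model is also a K-model and a T-model).
S5-tableau for the formula:
1. not (not p1 implies Box Dia not p1) and Dia (p1 or p3), w0
2. not (not p1 implies Box Dia not p1), w0
3. Dia (p1 or p3), w0
4. not p1, w0
5. not Box Dia not p1, w0
6. p1 or p3, w1
7. p3, w1
8. not Dia not p1, w2
9. p1, w0
Accessibility: w0Rw0, w0Rw1, w0Rw2, w1Rw0, w1Rw1, w1Rw2, w2Rw0, w2Rw1, w2Rw2
Branch closes: p1 and not p1 both at w0.
Every branch closes (one shown): unsatisfiable in S5.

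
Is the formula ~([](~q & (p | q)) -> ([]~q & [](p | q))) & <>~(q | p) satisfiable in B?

1. ~([](~q & (p | q)) -> ([]~q & [](p | q))) & <>~(q | p), w0
2. ~([](~q & (p | q)) -> ([]~q & [](p | q))), w0   [&-rule on 1]
3. <>~(q | p), w0   [&-rule on 1]
4. [](~q & (p | q)), w0   [~->-rule on 2]
5. ~([]~q & [](p | q)), w0   [~->-rule on 2]
6. ~q & (p | q), w0   [[]-rule on 4 via w0Rw0]
7. ~q, w0   [&-rule on 6]
8. p | q, w0   [&-rule on 6]
9. ~[](p | q), w0   [~&-rule on 5 (branches; this branch)]
10. p, w0   [|-rule on 8 (branches; this branch)]
11. ~(q | p), w1   [<>-rule on 3: fresh world w1, w0Rw1]
12. ~q, w1   [~|-rule on 11]
13. ~p, w1   [~|-rule on 11]
14. ~q & (p | q), w1   [[]-rule on 4 via w0Rw1]
15. p | q, w1   [&-rule on 14]
16. q, w1   [|-rule on 15 (branches; this branch)]
Accessibility: w0Rw0, w0Rw1, w1Rw0, w1Rw1
Branch closes: q and ~q both at w1.
All branches of the tableau close; one closing branch shown above.

No, unsatisfiable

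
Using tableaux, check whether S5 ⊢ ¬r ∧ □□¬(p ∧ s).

Tableau for the negation ¬(¬r ∧ □□¬(p ∧ s)):
1. ¬(¬r ∧ □□¬(p ∧ s)), w0
2. ¬□□¬(p ∧ s), w0
3. ¬□¬(p ∧ s), w1
4. p ∧ s, w2
5. p, w2
6. s, w2
Accessibility: w0Rw0, w0Rw1, w0Rw2, w1Rw0, w1Rw1, w1Rw2, w2Rw0, w2Rw1, w2Rw2
The negation has an open branch (countermodel exists).

No, not valid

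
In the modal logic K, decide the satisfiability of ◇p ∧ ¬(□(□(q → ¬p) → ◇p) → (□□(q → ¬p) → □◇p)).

No, unsatisfiable

1. ◇p ∧ ¬(□(□(q → ¬p) → ◇p) → (□□(q → ¬p) → □◇p)), w0
2. ◇p, w0   [∧-rule on 1]
3. ¬(□(□(q → ¬p) → ◇p) → (□□(q → ¬p) → □◇p)), w0   [∧-rule on 1]
4. □(□(q → ¬p) → ◇p), w0   [¬→-rule on 3]
5. ¬(□□(q → ¬p) → □◇p), w0   [¬→-rule on 3]
6. □□(q → ¬p), w0   [¬→-rule on 5]
7. ¬□◇p, w0   [¬→-rule on 5]
8. p, w1   [◇-rule on 2: fresh world w1, w0Rw1]
9. □(q → ¬p) → ◇p, w1   [□-rule on 4 via w0Rw1]
10. □(q → ¬p), w1   [□-rule on 6 via w0Rw1]
11. ◇p, w1   [→-rule on 9 (branches; this branch)]
12. ¬◇p, w2   [¬□-rule on 7: fresh world w2, w0Rw2]
13. □(q → ¬p) → ◇p, w2   [□-rule on 4 via w0Rw2]
14. □(q → ¬p), w2   [□-rule on 6 via w0Rw2]
15. ¬□(q → ¬p), w2   [→-rule on 13 (branches; this branch)]
16. p, w3   [◇-rule on 11: fresh world w3, w1Rw3]
17. q → ¬p, w3   [□-rule on 10 via w1Rw3]
18. ¬q, w3   [→-rule on 17 (branches; this branch)]
19. ¬(q → ¬p), w4   [¬□-rule on 15: fresh world w4, w2Rw4]
20. q, w4   [¬→-rule on 19]
21. p, w4   [¬→-rule on 19]
22. ¬p, w4   [¬◇-rule on 12 via w2Rw4]
Accessibility: w0Rw1, w0Rw2, w1Rw3, w2Rw4
Branch closes: p and ¬p both at w4.
(One branch shown.) All branches close.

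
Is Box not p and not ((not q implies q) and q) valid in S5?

Invalid (countermodel exists)

Tableau for the negation not (Box not p and not ((not q implies q) and q)):
1. not (Box not p and not ((not q implies q) and q)), u
2. (not q implies q) and q, u
3. not q implies q, u
4. q, u
Accessibility: uRu
The negation has an open branch (countermodel exists).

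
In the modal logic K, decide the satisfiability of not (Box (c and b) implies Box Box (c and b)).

Satisfiable

1. not (Box (c and b) implies Box Box (c and b)), w0
2. Box (c and b), w0
3. not Box Box (c and b), w0
4. not Box (c and b), w1
5. c and b, w1
6. c, w1
7. b, w1
8. not (c and b), w2
9. not b, w2
Accessibility: w0Rw1, w1Rw2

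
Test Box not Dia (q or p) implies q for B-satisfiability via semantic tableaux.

1. Box not Dia (q or p) implies q, w0
2. q, w0   [implies-rule on 1 (branches; this branch)]
Accessibility: w0Rw0

Yes, satisfiable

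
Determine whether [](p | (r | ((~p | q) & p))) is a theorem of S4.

Tableau for the negation ~[](p | (r | ((~p | q) & p))):
1. ~[](p | (r | ((~p | q) & p))), 0
2. ~(p | (r | ((~p | q) & p))), 1
3. ~p, 1
4. ~(r | ((~p | q) & p)), 1
5. ~r, 1
6. ~((~p | q) & p), 1
Accessibility: 0R0, 0R1, 1R1
The negation has an open branch (countermodel exists).

Not valid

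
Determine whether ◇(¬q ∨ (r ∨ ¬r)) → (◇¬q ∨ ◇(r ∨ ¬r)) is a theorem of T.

Yes, valid

Tableau for the negation ¬(◇(¬q ∨ (r ∨ ¬r)) → (◇¬q ∨ ◇(r ∨ ¬r))):
1. ¬(◇(¬q ∨ (r ∨ ¬r)) → (◇¬q ∨ ◇(r ∨ ¬r))), u
2. ◇(¬q ∨ (r ∨ ¬r)), u   [¬→-rule on 1]
3. ¬(◇¬q ∨ ◇(r ∨ ¬r)), u   [¬→-rule on 1]
4. ¬◇¬q, u   [¬∨-rule on 3]
5. ¬◇(r ∨ ¬r), u   [¬∨-rule on 3]
6. q, u   [¬◇-rule on 4 via uRu]
7. ¬(r ∨ ¬r), u   [¬◇-rule on 5 via uRu]
8. ¬r, u   [¬∨-rule on 7]
9. r, u   [¬∨-rule on 7]
Accessibility: uRu
Branch closes: r and ¬r both at u.
Every branch of the negation's tableau closes; the branch above is one of them.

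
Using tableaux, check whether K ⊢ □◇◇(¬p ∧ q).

No, not valid

Tableau for the negation ¬□◇◇(¬p ∧ q):
1. ¬□◇◇(¬p ∧ q), 0
2. ¬◇◇(¬p ∧ q), 1   [¬□-rule on 1: fresh world 1, 0R1]
Accessibility: 0R1
The negation has an open branch (countermodel exists).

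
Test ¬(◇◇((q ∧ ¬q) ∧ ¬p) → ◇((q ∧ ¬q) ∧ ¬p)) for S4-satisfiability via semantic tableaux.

No, unsatisfiable

1. ¬(◇◇((q ∧ ¬q) ∧ ¬p) → ◇((q ∧ ¬q) ∧ ¬p)), 0
2. ◇◇((q ∧ ¬q) ∧ ¬p), 0   [¬→-rule on 1]
3. ¬◇((q ∧ ¬q) ∧ ¬p), 0   [¬→-rule on 1]
4. ¬((q ∧ ¬q) ∧ ¬p), 0   [¬◇-rule on 3 via 0R0]
5. ¬(q ∧ ¬q), 0   [¬∧-rule on 4 (branches; this branch)]
6. q, 0   [¬∧-rule on 5 (branches; this branch)]
7. ◇((q ∧ ¬q) ∧ ¬p), 1   [◇-rule on 2: fresh world 1, 0R1]
8. ¬((q ∧ ¬q) ∧ ¬p), 1   [¬◇-rule on 3 via 0R1]
9. ¬(q ∧ ¬q), 1   [¬∧-rule on 8 (branches; this branch)]
10. q, 1   [¬∧-rule on 9 (branches; this branch)]
11. (q ∧ ¬q) ∧ ¬p, 2   [◇-rule on 7: fresh world 2, 1R2]
12. q ∧ ¬q, 2   [∧-rule on 11]
13. ¬p, 2   [∧-rule on 11]
14. q, 2   [∧-rule on 12]
15. ¬q, 2   [∧-rule on 12]
Accessibility: 0R0, 0R1, 0R2, 1R1, 1R2, 2R2
Branch closes: q and ¬q both at 2.
All branches of the tableau close; one closing branch shown above.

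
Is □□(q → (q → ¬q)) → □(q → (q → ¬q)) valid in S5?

Tableau for the negation ¬(□□(q → (q → ¬q)) → □(q → (q → ¬q))):
1. ¬(□□(q → (q → ¬q)) → □(q → (q → ¬q))), u
2. □□(q → (q → ¬q)), u
3. ¬□(q → (q → ¬q)), u
4. □(q → (q → ¬q)), u
5. q → (q → ¬q), u
6. q → ¬q, u
7. ¬q, u
8. ¬(q → (q → ¬q)), v
9. q, v
10. ¬(q → ¬q), v
11. □(q → (q → ¬q)), v
12. q → (q → ¬q), v
13. q → ¬q, v
14. ¬q, v
Accessibility: uRu, uRv, vRu, vRv
Branch closes: q and ¬q both at v.
Every branch of the negation's tableau closes; the branch above is one of them.

Valid in S5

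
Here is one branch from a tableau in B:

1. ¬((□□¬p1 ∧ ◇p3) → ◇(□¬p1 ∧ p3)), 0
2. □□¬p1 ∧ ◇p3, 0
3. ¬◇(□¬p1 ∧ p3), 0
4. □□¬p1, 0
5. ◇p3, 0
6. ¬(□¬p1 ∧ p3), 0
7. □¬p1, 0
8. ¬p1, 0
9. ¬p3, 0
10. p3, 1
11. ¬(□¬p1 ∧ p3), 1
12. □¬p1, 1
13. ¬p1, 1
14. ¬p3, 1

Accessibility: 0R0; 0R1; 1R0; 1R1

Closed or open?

Yes, closed

Both p3 and ¬p3 appear at 1.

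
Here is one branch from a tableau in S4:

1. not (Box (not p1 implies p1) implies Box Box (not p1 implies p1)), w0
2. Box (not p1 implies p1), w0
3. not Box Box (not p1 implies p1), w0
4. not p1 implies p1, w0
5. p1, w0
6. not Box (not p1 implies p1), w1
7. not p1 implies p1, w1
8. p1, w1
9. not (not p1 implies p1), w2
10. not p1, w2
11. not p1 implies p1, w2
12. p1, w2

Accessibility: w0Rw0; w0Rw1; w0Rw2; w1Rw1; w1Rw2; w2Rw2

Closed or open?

Closed

Both p1 and not p1 appear at w2.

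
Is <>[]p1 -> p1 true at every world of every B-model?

Valid

Tableau for the negation ~(<>[]p1 -> p1):
1. ~(<>[]p1 -> p1), w0
2. <>[]p1, w0
3. ~p1, w0
4. []p1, w1
5. p1, w0
Accessibility: w0Rw0, w0Rw1, w1Rw0, w1Rw1
Branch closes: p1 and ~p1 both at w0.
All branches of the negation close; one closing branch shown above.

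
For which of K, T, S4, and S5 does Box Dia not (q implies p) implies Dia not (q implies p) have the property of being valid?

T-tableau for the negation not (Box Dia not (q implies p) implies Dia not (q implies p)):
1. not (Box Dia not (q implies p) implies Dia not (q implies p)), w0
2. Box Dia not (q implies p), w0   [neg-implies-rule on 1]
3. not Dia not (q implies p), w0   [neg-implies-rule on 1]
4. Dia not (q implies p), w0   [Box-rule on 2 via w0Rw0]
5. q implies p, w0   [neg-Dia-rule on 3 via w0Rw0]
6. p, w0   [implies-rule on 5 (branches; this branch)]
7. not (q implies p), w1   [Dia-rule on 4: fresh world w1, w0Rw1]
8. q, w1   [neg-implies-rule on 7]
9. not p, w1   [neg-implies-rule on 7]
10. Dia not (q implies p), w1   [Box-rule on 2 via w0Rw1]
11. q implies p, w1   [neg-Dia-rule on 3 via w0Rw1]
12. p, w1   [implies-rule on 11 (branches; this branch)]
Accessibility: w0Rw0, w0Rw1, w1Rw1
Branch closes: p and not p both at w1.
Every branch closes (one shown): valid in T, hence also in S4, S5 (every theorem of T is a theorem of S4 and S5).
K-tableau for the negation not (Box Dia not (q implies p) implies Dia not (q implies p)):
1. not (Box Dia not (q implies p) implies Dia not (q implies p)), w0
2. Box Dia not (q implies p), w0   [neg-implies-rule on 1]
3. not Dia not (q implies p), w0   [neg-implies-rule on 1]
Complete open branch: countermodel on a K-frame, so not valid in K.

T, S4, S5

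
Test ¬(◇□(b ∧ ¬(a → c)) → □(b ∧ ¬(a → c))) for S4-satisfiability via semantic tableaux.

Satisfiable (open branch found)

1. ¬(◇□(b ∧ ¬(a → c)) → □(b ∧ ¬(a → c))), u
2. ◇□(b ∧ ¬(a → c)), u
3. ¬□(b ∧ ¬(a → c)), u
4. □(b ∧ ¬(a → c)), v
5. b ∧ ¬(a → c), v
6. b, v
7. ¬(a → c), v
8. a, v
9. ¬c, v
10. ¬(b ∧ ¬(a → c)), w
11. a → c, w
12. c, w
Accessibility: uRu, uRv, uRw, vRv, wRw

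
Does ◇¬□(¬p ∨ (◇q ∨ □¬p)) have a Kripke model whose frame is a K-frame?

Satisfiable

1. ◇¬□(¬p ∨ (◇q ∨ □¬p)), w0
2. ¬□(¬p ∨ (◇q ∨ □¬p)), w1   [◇-rule on 1: fresh world w1, w0Rw1]
3. ¬(¬p ∨ (◇q ∨ □¬p)), w2   [¬□-rule on 2: fresh world w2, w1Rw2]
4. p, w2   [¬∨-rule on 3]
5. ¬(◇q ∨ □¬p), w2   [¬∨-rule on 3]
6. ¬◇q, w2   [¬∨-rule on 5]
7. ¬□¬p, w2   [¬∨-rule on 5]
8. p, w3   [¬□-rule on 7: fresh world w3, w2Rw3]
9. ¬q, w3   [¬◇-rule on 6 via w2Rw3]
Accessibility: w0Rw1, w1Rw2, w2Rw3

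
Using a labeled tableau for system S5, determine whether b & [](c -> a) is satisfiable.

Satisfiable

1. b & [](c -> a), u
2. b, u
3. [](c -> a), u
4. c -> a, u
5. a, u
Accessibility: uRu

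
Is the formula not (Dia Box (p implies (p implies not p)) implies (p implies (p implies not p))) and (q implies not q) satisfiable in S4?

Satisfiable

1. not (Dia Box (p implies (p implies not p)) implies (p implies (p implies not p))) and (q implies not q), w0
2. not (Dia Box (p implies (p implies not p)) implies (p implies (p implies not p))), w0
3. q implies not q, w0
4. Dia Box (p implies (p implies not p)), w0
5. not (p implies (p implies not p)), w0
6. p, w0
7. not (p implies not p), w0
8. not q, w0
9. Box (p implies (p implies not p)), w1
10. p implies (p implies not p), w1
11. p implies not p, w1
12. not p, w1
Accessibility: w0Rw0, w0Rw1, w1Rw1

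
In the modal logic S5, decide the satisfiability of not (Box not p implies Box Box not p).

Unsatisfiable

1. not (Box not p implies Box Box not p), u
2. Box not p, u   [neg-implies-rule on 1]
3. not Box Box not p, u   [neg-implies-rule on 1]
4. not p, u   [Box-rule on 2 via uRu]
5. not Box not p, v   [neg-Box-rule on 3: fresh world v, uRv]
6. not p, v   [Box-rule on 2 via uRv]
7. p, w   [neg-Box-rule on 5: fresh world w, vRw]
8. not p, w   [Box-rule on 2 via uRw]
Accessibility: uRu, uRv, uRw, vRu, vRv, vRw, wRu, wRv, wRw
Branch closes: p and not p both at w.
Every branch closes; the branch above is one of them.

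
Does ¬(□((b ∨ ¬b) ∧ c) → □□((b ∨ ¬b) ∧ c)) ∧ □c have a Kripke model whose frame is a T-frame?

Satisfiable (open branch found)

1. ¬(□((b ∨ ¬b) ∧ c) → □□((b ∨ ¬b) ∧ c)) ∧ □c, u
2. ¬(□((b ∨ ¬b) ∧ c) → □□((b ∨ ¬b) ∧ c)), u   [∧-rule on 1]
3. □c, u   [∧-rule on 1]
4. □((b ∨ ¬b) ∧ c), u   [¬→-rule on 2]
5. ¬□□((b ∨ ¬b) ∧ c), u   [¬→-rule on 2]
6. c, u   [□-rule on 3 via uRu]
7. (b ∨ ¬b) ∧ c, u   [□-rule on 4 via uRu]
8. b ∨ ¬b, u   [∧-rule on 7]
9. ¬b, u   [∨-rule on 8 (branches; this branch)]
10. ¬□((b ∨ ¬b) ∧ c), v   [¬□-rule on 5: fresh world v, uRv]
11. c, v   [□-rule on 3 via uRv]
12. (b ∨ ¬b) ∧ c, v   [□-rule on 4 via uRv]
13. b ∨ ¬b, v   [∧-rule on 12]
14. ¬b, v   [∨-rule on 13 (branches; this branch)]
15. ¬((b ∨ ¬b) ∧ c), w   [¬□-rule on 10: fresh world w, vRw]
16. ¬c, w   [¬∧-rule on 15 (branches; this branch)]
Accessibility: uRu, uRv, vRv, vRw, wRw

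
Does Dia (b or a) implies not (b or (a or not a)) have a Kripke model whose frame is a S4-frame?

1. Dia (b or a) implies not (b or (a or not a)), w0
2. not Dia (b or a), w0
3. not (b or a), w0
4. not b, w0
5. not a, w0
Accessibility: w0Rw0

Satisfiable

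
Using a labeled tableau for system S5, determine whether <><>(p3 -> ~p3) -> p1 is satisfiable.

1. <><>(p3 -> ~p3) -> p1, u
2. p1, u
Accessibility: uRu

Satisfiable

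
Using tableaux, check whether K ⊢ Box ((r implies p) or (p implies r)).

Valid

Tableau for the negation not Box ((r implies p) or (p implies r)):
1. not Box ((r implies p) or (p implies r)), u
2. not ((r implies p) or (p implies r)), v
3. not (r implies p), v
4. not (p implies r), v
5. r, v
6. not p, v
7. p, v
8. not r, v
Accessibility: uRv
Branch closes: p and not p both at v.
Every branch of the negation's tableau closes; the branch above is one of them.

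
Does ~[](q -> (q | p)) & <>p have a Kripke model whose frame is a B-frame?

Unsatisfiable

1. ~[](q -> (q | p)) & <>p, 0
2. ~[](q -> (q | p)), 0
3. <>p, 0
4. ~(q -> (q | p)), 1
5. q, 1
6. ~(q | p), 1
7. ~q, 1
8. ~p, 1
Accessibility: 0R0, 0R1, 1R0, 1R1
Branch closes: q and ~q both at 1.
Every branch closes; the branch above is one of them.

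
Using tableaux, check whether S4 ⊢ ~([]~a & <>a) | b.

Yes, valid

Tableau for the negation ~(~([]~a & <>a) | b):
1. ~(~([]~a & <>a) | b), w0
2. []~a & <>a, w0
3. ~b, w0
4. []~a, w0
5. <>a, w0
6. ~a, w0
7. a, w1
8. ~a, w1
Accessibility: w0Rw0, w0Rw1, w1Rw1
Branch closes: a and ~a both at w1.
All branches of the negation close; one closing branch shown above.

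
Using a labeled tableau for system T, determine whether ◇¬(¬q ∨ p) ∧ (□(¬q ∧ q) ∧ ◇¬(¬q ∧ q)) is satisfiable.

1. ◇¬(¬q ∨ p) ∧ (□(¬q ∧ q) ∧ ◇¬(¬q ∧ q)), 0
2. ◇¬(¬q ∨ p), 0
3. □(¬q ∧ q) ∧ ◇¬(¬q ∧ q), 0
4. □(¬q ∧ q), 0
5. ◇¬(¬q ∧ q), 0
6. ¬q ∧ q, 0
7. ¬q, 0
8. q, 0
Accessibility: 0R0
Branch closes: q and ¬q both at 0.
All branches of the tableau close; one closing branch shown above.

Unsatisfiable (every branch closes)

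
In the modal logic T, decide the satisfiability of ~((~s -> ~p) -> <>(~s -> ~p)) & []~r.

1. ~((~s -> ~p) -> <>(~s -> ~p)) & []~r, u
2. ~((~s -> ~p) -> <>(~s -> ~p)), u   [&-rule on 1]
3. []~r, u   [&-rule on 1]
4. ~s -> ~p, u   [~->-rule on 2]
5. ~<>(~s -> ~p), u   [~->-rule on 2]
6. ~r, u   [[]-rule on 3 via uRu]
7. ~(~s -> ~p), u   [~<>-rule on 5 via uRu]
8. ~s, u   [~->-rule on 7]
9. p, u   [~->-rule on 7]
10. ~p, u   [->-rule on 4 (branches; this branch)]
Accessibility: uRu
Branch closes: p and ~p both at u.
All branches of the tableau close; one closing branch shown above.

Unsatisfiable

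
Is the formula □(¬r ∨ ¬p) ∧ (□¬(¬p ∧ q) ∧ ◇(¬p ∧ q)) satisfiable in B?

1. □(¬r ∨ ¬p) ∧ (□¬(¬p ∧ q) ∧ ◇(¬p ∧ q)), w0
2. □(¬r ∨ ¬p), w0
3. □¬(¬p ∧ q) ∧ ◇(¬p ∧ q), w0
4. □¬(¬p ∧ q), w0
5. ◇(¬p ∧ q), w0
6. ¬r ∨ ¬p, w0
7. ¬(¬p ∧ q), w0
8. ¬p, w0
9. ¬q, w0
10. ¬p ∧ q, w1
11. ¬p, w1
12. q, w1
13. ¬r ∨ ¬p, w1
14. ¬(¬p ∧ q), w1
15. ¬q, w1
Accessibility: w0Rw0, w0Rw1, w1Rw0, w1Rw1
Branch closes: q and ¬q both at w1.
Every branch closes; the branch above is one of them.

Unsatisfiable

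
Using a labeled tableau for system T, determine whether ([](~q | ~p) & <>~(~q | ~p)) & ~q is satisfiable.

1. ([](~q | ~p) & <>~(~q | ~p)) & ~q, w0
2. [](~q | ~p) & <>~(~q | ~p), w0
3. ~q, w0
4. [](~q | ~p), w0
5. <>~(~q | ~p), w0
6. ~q | ~p, w0
7. ~p, w0
8. ~(~q | ~p), w1
9. q, w1
10. p, w1
11. ~q | ~p, w1
12. ~p, w1
Accessibility: w0Rw0, w0Rw1, w1Rw1
Branch closes: p and ~p both at w1.
(One branch shown.) All branches close.

Unsatisfiable (every branch closes)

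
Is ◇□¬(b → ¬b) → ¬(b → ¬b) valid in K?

Tableau for the negation ¬(◇□¬(b → ¬b) → ¬(b → ¬b)):
1. ¬(◇□¬(b → ¬b) → ¬(b → ¬b)), w0
2. ◇□¬(b → ¬b), w0
3. b → ¬b, w0
4. ¬b, w0
5. □¬(b → ¬b), w1
Accessibility: w0Rw1
The negation has an open branch (countermodel exists).

Invalid (countermodel exists)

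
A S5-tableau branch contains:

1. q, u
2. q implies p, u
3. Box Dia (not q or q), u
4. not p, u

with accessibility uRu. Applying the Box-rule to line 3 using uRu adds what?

Dia (not q or q), u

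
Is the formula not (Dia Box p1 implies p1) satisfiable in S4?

Satisfiable (open branch found)

1. not (Dia Box p1 implies p1), u
2. Dia Box p1, u
3. not p1, u
4. Box p1, v
5. p1, v
Accessibility: uRu, uRv, vRv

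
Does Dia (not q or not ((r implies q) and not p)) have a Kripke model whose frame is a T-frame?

Satisfiable

1. Dia (not q or not ((r implies q) and not p)), u
2. not q or not ((r implies q) and not p), v
3. not ((r implies q) and not p), v
4. p, v
Accessibility: uRu, uRv, vRv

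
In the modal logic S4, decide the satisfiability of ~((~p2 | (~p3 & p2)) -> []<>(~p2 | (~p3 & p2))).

Yes, satisfiable

1. ~((~p2 | (~p3 & p2)) -> []<>(~p2 | (~p3 & p2))), w0
2. ~p2 | (~p3 & p2), w0
3. ~[]<>(~p2 | (~p3 & p2)), w0
4. ~p3 & p2, w0
5. ~p3, w0
6. p2, w0
7. ~<>(~p2 | (~p3 & p2)), w1
8. ~(~p2 | (~p3 & p2)), w1
9. p2, w1
10. ~(~p3 & p2), w1
11. p3, w1
Accessibility: w0Rw0, w0Rw1, w1Rw1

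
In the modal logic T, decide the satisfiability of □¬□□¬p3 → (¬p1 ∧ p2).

Yes, satisfiable

1. □¬□□¬p3 → (¬p1 ∧ p2), w0
2. ¬p1 ∧ p2, w0   [→-rule on 1 (branches; this branch)]
3. ¬p1, w0   [∧-rule on 2]
4. p2, w0   [∧-rule on 2]
Accessibility: w0Rw0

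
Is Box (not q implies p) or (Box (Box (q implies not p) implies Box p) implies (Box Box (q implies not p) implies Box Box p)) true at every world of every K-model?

Valid in K

Tableau for the negation not (Box (not q implies p) or (Box (Box (q implies not p) implies Box p) implies (Box Box (q implies not p) implies Box Box p))):
1. not (Box (not q implies p) or (Box (Box (q implies not p) implies Box p) implies (Box Box (q implies not p) implies Box Box p))), 0
2. not Box (not q implies p), 0
3. not (Box (Box (q implies not p) implies Box p) implies (Box Box (q implies not p) implies Box Box p)), 0
4. Box (Box (q implies not p) implies Box p), 0
5. not (Box Box (q implies not p) implies Box Box p), 0
6. Box Box (q implies not p), 0
7. not Box Box p, 0
8. not (not q implies p), 1
9. not q, 1
10. not p, 1
11. Box (q implies not p) implies Box p, 1
12. Box (q implies not p), 1
13. Box p, 1
14. not Box p, 2
15. Box (q implies not p) implies Box p, 2
16. Box (q implies not p), 2
17. not Box (q implies not p), 2
18. not p, 3
19. q implies not p, 3
20. not (q implies not p), 4
21. q, 4
22. p, 4
23. q implies not p, 4
24. not p, 4
Accessibility: 0R1, 0R2, 2R3, 2R4
Branch closes: p and not p both at 4.
All branches of the negation close; one closing branch shown above.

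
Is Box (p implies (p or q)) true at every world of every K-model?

Yes, valid

Tableau for the negation not Box (p implies (p or q)):
1. not Box (p implies (p or q)), 0
2. not (p implies (p or q)), 1   [neg-Box-rule on 1: fresh world 1, 0R1]
3. p, 1   [neg-implies-rule on 2]
4. not (p or q), 1   [neg-implies-rule on 2]
5. not p, 1   [neg-or-rule on 4]
6. not q, 1   [neg-or-rule on 4]
Accessibility: 0R1
Branch closes: p and not p both at 1.
Every branch of the negation's tableau closes; the branch above is one of them.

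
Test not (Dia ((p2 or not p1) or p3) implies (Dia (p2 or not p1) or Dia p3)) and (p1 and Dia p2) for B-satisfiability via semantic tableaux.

1. not (Dia ((p2 or not p1) or p3) implies (Dia (p2 or not p1) or Dia p3)) and (p1 and Dia p2), 0
2. not (Dia ((p2 or not p1) or p3) implies (Dia (p2 or not p1) or Dia p3)), 0
3. p1 and Dia p2, 0
4. Dia ((p2 or not p1) or p3), 0
5. not (Dia (p2 or not p1) or Dia p3), 0
6. p1, 0
7. Dia p2, 0
8. not Dia (p2 or not p1), 0
9. not Dia p3, 0
10. not (p2 or not p1), 0
11. not p2, 0
12. not p3, 0
13. (p2 or not p1) or p3, 1
14. not (p2 or not p1), 1
15. not p2, 1
16. p1, 1
17. not p3, 1
18. p2 or not p1, 1
19. not p1, 1
Accessibility: 0R0, 0R1, 1R0, 1R1
Branch closes: p1 and not p1 both at 1.
All branches of the tableau close; one closing branch shown above.

Unsatisfiable (every branch closes)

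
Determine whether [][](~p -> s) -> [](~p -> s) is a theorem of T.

Valid in T

Tableau for the negation ~([][](~p -> s) -> [](~p -> s)):
1. ~([][](~p -> s) -> [](~p -> s)), u
2. [][](~p -> s), u
3. ~[](~p -> s), u
4. [](~p -> s), u
5. ~p -> s, u
6. s, u
7. ~(~p -> s), v
8. ~p, v
9. ~s, v
10. [](~p -> s), v
11. ~p -> s, v
12. s, v
Accessibility: uRu, uRv, vRv
Branch closes: s and ~s both at v.
All branches of the negation close; one closing branch shown above.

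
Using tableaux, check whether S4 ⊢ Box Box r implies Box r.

Valid

Tableau for the negation not (Box Box r implies Box r):
1. not (Box Box r implies Box r), w0
2. Box Box r, w0
3. not Box r, w0
4. Box r, w0
5. r, w0
6. not r, w1
7. Box r, w1
8. r, w1
Accessibility: w0Rw0, w0Rw1, w1Rw1
Branch closes: r and not r both at w1.
All branches of the negation close; one closing branch shown above.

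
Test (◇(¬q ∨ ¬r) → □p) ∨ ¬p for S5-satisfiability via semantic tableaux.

Satisfiable

1. (◇(¬q ∨ ¬r) → □p) ∨ ¬p, 0
2. ¬p, 0
Accessibility: 0R0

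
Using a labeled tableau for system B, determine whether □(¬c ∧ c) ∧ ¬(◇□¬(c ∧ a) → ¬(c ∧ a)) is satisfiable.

1. □(¬c ∧ c) ∧ ¬(◇□¬(c ∧ a) → ¬(c ∧ a)), w0
2. □(¬c ∧ c), w0
3. ¬(◇□¬(c ∧ a) → ¬(c ∧ a)), w0
4. ◇□¬(c ∧ a), w0
5. c ∧ a, w0
6. c, w0
7. a, w0
8. ¬c ∧ c, w0
9. ¬c, w0
Accessibility: w0Rw0
Branch closes: c and ¬c both at w0.
Every branch closes; the branch above is one of them.

No, unsatisfiable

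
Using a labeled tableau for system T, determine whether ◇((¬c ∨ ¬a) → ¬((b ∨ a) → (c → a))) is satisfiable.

Satisfiable (open branch found)

1. ◇((¬c ∨ ¬a) → ¬((b ∨ a) → (c → a))), u
2. (¬c ∨ ¬a) → ¬((b ∨ a) → (c → a)), v   [◇-rule on 1: fresh world v, uRv]
3. ¬((b ∨ a) → (c → a)), v   [→-rule on 2 (branches; this branch)]
4. b ∨ a, v   [¬→-rule on 3]
5. ¬(c → a), v   [¬→-rule on 3]
6. c, v   [¬→-rule on 5]
7. ¬a, v   [¬→-rule on 5]
8. b, v   [∨-rule on 4 (branches; this branch)]
Accessibility: uRu, uRv, vRv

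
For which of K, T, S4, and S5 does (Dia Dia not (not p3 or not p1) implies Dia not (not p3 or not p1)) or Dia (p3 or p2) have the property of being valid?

S4, S5

S4-tableau for the negation not ((Dia Dia not (not p3 or not p1) implies Dia not (not p3 or not p1)) or Dia (p3 or p2)):
1. not ((Dia Dia not (not p3 or not p1) implies Dia not (not p3 or not p1)) or Dia (p3 or p2)), 0
2. not (Dia Dia not (not p3 or not p1) implies Dia not (not p3 or not p1)), 0
3. not Dia (p3 or p2), 0
4. Dia Dia not (not p3 or not p1), 0
5. not Dia not (not p3 or not p1), 0
6. not (p3 or p2), 0
7. not p3, 0
8. not p2, 0
9. not p3 or not p1, 0
10. not p1, 0
11. Dia not (not p3 or not p1), 1
12. not (p3 or p2), 1
13. not p3, 1
14. not p2, 1
15. not p3 or not p1, 1
16. not p1, 1
17. not (not p3 or not p1), 2
18. p3, 2
19. p1, 2
20. not (p3 or p2), 2
21. not p3, 2
22. not p2, 2
Accessibility: 0R0, 0R1, 0R2, 1R1, 1R2, 2R2
Branch closes: p3 and not p3 both at 2.
Every branch closes (one shown): valid in S4, hence also in S5 (every theorem of S4 is a theorem of S5).
T-tableau for the negation not ((Dia Dia not (not p3 or not p1) implies Dia not (not p3 or not p1)) or Dia (p3 or p2)):
1. not ((Dia Dia not (not p3 or not p1) implies Dia not (not p3 or not p1)) or Dia (p3 or p2)), 0
2. not (Dia Dia not (not p3 or not p1) implies Dia not (not p3 or not p1)), 0
3. not Dia (p3 or p2), 0
4. Dia Dia not (not p3 or not p1), 0
5. not Dia not (not p3 or not p1), 0
6. not (p3 or p2), 0
7. not p3, 0
8. not p2, 0
9. not p3 or not p1, 0
10. not p1, 0
11. Dia not (not p3 or not p1), 1
12. not (p3 or p2), 1
13. not p3, 1
14. not p2, 1
15. not p3 or not p1, 1
16. not p1, 1
17. not (not p3 or not p1), 2
18. p3, 2
19. p1, 2
Accessibility: 0R0, 0R1, 1R1, 1R2, 2R2
Complete open branch: countermodel on a T-frame, so not valid in T, nor in K (the same frame is also a K-frame).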